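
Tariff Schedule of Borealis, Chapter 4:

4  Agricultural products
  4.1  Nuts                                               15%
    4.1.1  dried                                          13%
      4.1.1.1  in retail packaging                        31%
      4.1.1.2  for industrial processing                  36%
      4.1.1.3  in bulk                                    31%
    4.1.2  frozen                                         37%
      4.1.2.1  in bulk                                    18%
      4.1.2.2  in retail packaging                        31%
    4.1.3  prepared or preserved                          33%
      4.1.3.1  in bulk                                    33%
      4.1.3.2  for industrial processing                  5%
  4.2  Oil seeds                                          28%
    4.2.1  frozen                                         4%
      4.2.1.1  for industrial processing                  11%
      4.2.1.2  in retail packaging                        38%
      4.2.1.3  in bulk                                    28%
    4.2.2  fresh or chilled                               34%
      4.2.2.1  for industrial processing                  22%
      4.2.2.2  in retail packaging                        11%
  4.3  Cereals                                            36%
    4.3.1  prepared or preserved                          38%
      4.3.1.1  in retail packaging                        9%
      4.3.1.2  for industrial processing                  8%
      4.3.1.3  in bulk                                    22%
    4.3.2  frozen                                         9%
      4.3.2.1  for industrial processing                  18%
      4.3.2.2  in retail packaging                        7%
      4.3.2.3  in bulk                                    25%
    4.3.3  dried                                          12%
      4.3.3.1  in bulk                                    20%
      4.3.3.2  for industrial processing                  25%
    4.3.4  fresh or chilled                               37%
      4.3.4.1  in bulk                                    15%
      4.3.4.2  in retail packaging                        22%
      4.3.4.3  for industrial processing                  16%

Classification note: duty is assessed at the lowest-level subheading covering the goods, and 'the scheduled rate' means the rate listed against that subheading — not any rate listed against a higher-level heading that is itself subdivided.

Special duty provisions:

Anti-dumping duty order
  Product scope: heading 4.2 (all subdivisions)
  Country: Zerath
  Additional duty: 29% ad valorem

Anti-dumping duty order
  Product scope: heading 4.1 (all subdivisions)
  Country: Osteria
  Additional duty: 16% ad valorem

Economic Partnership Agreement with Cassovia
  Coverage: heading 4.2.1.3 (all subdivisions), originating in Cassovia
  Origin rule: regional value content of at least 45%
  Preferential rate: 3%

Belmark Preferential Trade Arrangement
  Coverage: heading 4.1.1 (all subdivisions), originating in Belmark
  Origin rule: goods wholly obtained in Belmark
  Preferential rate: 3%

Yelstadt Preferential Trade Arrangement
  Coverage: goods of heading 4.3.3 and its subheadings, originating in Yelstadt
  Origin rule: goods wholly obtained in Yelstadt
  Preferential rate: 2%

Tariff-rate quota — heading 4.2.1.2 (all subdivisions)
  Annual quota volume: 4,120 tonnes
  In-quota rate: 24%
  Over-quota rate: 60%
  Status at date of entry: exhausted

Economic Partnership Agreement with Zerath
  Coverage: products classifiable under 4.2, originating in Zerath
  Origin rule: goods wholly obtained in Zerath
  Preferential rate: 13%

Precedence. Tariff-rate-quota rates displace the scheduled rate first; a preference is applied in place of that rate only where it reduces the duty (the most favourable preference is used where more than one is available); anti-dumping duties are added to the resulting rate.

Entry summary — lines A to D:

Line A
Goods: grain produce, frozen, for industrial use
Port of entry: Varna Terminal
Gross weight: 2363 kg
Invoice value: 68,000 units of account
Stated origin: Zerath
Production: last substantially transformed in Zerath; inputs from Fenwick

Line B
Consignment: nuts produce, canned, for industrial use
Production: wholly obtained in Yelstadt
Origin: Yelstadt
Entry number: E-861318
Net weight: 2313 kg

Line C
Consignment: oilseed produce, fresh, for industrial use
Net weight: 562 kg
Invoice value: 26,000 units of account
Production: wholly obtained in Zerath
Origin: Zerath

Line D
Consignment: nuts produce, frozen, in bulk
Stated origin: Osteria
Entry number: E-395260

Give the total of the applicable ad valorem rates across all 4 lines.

Line A: grain → 4.3; frozen → 4.3.2; for industrial use → 4.3.2.1. Scheduled 18%. Zerath agreement on 4.2: 4.3.2.1 not covered. → 18%.
Line B: nuts → 4.1; canned → 4.1.3; for industrial use → 4.1.3.2. Scheduled 5%. Yelstadt agreement on 4.3.3: 4.1.3.2 not covered. → 5%.
Line C: oilseed → 4.2; fresh → 4.2.2; for industrial use → 4.2.2.1. Scheduled 22%. Zerath agreement on 4.2: wholly obtained → 13% available; preferential 13%; anti-dumping (Zerath, 4.2): +29%; total 13% + 29% = 42%. → 42%.
Line D: nuts → 4.1; frozen → 4.1.2; in bulk → 4.1.2.1. Scheduled 18%. anti-dumping (Osteria, 4.1): +16%; total 18% + 16% = 34%. → 34%.
Sum: 18% + 5% + 42% + 34% = 99%.

99%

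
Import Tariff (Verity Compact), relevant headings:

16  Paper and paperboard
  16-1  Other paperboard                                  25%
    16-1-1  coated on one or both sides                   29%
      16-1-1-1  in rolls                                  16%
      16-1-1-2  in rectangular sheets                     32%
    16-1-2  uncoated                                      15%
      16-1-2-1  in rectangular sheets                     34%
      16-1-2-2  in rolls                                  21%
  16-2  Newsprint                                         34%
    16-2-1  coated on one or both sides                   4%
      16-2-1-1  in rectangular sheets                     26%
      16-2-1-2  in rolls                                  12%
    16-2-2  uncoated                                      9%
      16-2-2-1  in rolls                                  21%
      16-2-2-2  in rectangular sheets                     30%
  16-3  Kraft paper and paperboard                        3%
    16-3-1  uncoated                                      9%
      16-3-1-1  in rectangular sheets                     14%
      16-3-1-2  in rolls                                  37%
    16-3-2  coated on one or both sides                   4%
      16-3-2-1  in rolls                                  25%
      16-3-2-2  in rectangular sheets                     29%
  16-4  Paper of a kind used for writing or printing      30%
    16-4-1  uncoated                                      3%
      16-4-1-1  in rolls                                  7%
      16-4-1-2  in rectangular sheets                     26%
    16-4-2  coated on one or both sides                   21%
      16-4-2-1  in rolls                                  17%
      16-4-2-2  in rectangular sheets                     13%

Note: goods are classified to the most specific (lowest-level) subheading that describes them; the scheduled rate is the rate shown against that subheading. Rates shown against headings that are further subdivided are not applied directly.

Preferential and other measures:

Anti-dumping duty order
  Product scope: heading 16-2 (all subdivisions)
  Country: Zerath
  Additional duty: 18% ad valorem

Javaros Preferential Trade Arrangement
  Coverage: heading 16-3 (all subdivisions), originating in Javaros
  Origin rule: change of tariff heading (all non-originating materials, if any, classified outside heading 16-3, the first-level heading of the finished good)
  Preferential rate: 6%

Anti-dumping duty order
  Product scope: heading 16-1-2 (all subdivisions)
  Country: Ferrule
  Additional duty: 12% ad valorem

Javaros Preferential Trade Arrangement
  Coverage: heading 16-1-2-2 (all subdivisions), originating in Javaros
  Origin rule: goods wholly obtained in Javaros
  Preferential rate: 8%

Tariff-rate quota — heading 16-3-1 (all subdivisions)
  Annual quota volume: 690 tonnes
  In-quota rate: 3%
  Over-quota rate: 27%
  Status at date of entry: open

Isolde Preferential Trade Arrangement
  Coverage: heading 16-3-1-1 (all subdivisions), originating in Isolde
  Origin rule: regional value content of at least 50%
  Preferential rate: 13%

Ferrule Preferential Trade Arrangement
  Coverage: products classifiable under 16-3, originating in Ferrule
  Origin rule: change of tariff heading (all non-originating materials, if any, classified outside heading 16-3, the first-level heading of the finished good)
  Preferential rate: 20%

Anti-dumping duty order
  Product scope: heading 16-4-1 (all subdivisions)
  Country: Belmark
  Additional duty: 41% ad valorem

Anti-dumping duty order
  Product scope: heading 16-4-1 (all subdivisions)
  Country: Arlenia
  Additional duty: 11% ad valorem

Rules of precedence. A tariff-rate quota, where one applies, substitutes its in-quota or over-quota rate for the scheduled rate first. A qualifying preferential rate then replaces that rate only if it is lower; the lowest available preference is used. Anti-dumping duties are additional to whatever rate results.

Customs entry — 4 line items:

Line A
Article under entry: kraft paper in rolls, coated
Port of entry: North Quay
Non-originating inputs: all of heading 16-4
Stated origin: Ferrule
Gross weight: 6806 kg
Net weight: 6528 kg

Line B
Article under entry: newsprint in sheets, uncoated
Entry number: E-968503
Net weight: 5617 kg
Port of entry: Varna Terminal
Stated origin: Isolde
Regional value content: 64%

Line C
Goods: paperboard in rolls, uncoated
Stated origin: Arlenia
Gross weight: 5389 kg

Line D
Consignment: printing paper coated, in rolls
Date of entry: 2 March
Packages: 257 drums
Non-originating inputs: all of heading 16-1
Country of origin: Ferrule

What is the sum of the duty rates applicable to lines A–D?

88%

Line A: kraft paper → 16-3; coated → 16-3-2; in rolls → 16-3-2-1. Scheduled 25%. Ferrule agreement on 16-3: CTH met → 20% available; preferential 20%. → 20%.
Line B: newsprint → 16-2; uncoated → 16-2-2; in sheets → 16-2-2-2. Scheduled 30%. Isolde agreement on 16-3-1-1: 16-2-2-2 not covered. → 30%.
Line C: paperboard → 16-1; uncoated → 16-1-2; in rolls → 16-1-2-2. Scheduled 21%. No special measure applies. → 21%.
Line D: printing paper → 16-4; coated → 16-4-2; in rolls → 16-4-2-1. Scheduled 17%. Ferrule agreement on 16-3: 16-4-2-1 not covered. → 17%.
Sum: 20% + 30% + 21% + 17% = 88%.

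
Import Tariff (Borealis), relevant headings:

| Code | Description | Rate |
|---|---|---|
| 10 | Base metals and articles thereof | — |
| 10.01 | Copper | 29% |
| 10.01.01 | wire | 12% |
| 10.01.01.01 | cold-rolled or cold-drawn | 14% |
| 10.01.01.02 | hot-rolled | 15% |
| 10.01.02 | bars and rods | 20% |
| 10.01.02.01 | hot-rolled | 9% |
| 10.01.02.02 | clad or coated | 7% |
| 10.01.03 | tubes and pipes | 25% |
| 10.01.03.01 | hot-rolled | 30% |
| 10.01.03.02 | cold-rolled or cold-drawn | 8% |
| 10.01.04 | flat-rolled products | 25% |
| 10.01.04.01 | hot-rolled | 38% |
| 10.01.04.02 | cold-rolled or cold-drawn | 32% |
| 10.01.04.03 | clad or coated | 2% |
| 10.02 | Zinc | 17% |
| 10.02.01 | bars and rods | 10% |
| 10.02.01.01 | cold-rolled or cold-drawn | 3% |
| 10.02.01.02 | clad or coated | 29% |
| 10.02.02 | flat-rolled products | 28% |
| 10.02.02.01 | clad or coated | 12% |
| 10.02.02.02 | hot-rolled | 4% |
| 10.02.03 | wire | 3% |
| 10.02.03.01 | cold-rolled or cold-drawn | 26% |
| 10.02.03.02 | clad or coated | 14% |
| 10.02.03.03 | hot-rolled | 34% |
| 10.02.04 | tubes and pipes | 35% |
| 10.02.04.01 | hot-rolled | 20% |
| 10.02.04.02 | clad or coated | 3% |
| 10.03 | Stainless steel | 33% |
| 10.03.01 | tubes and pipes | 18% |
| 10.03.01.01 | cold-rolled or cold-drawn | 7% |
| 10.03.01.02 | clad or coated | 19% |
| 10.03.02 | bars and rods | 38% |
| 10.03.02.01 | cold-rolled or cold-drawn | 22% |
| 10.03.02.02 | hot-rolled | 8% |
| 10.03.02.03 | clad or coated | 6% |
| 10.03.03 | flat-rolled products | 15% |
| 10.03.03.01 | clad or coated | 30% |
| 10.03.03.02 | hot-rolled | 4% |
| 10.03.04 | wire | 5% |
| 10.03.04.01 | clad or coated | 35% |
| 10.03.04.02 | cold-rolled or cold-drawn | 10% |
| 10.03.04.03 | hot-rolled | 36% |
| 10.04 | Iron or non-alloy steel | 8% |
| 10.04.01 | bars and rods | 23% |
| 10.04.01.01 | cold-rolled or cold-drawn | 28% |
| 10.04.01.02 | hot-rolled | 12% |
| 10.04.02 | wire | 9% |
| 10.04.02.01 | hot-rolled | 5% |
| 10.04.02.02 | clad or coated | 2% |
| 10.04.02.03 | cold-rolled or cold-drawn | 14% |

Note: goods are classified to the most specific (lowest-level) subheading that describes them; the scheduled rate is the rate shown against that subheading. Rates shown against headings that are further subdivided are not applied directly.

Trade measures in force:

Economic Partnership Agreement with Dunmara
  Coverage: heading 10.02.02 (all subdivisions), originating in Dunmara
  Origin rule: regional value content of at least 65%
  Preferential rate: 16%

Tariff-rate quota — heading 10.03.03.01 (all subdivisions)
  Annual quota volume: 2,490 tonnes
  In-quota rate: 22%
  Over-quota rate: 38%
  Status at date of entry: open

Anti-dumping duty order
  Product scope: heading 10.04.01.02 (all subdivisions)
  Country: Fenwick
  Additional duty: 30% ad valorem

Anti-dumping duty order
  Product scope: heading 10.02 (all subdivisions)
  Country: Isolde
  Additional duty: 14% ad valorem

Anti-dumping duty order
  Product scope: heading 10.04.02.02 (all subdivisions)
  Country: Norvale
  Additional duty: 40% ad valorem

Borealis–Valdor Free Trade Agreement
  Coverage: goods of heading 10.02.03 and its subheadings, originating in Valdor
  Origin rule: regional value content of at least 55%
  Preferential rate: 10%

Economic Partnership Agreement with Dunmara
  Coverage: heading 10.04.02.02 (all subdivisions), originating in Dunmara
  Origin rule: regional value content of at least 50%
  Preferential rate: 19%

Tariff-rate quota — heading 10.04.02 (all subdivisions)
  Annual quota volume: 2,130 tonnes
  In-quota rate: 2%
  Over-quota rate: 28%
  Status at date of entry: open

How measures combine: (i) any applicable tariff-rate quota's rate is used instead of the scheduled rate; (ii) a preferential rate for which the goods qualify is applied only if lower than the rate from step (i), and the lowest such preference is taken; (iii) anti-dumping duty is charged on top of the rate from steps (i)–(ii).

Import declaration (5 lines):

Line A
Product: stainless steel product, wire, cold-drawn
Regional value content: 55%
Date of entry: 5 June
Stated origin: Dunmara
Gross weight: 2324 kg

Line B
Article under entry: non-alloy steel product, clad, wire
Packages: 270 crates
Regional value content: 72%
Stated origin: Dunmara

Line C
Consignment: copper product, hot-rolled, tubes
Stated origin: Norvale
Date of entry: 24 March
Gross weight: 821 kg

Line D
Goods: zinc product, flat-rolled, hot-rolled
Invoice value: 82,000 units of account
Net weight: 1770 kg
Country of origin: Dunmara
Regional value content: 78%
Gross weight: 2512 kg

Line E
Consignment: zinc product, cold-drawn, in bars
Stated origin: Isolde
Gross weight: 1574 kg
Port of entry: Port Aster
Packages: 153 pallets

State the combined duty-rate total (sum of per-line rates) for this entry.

63%

Line A: stainless steel → 10.03; wire → 10.03.04; cold-drawn → 10.03.04.02. Scheduled 10%. Dunmara agreement on 10.02.02: 10.03.04.02 not covered; Dunmara agreement on 10.04.02.02: 10.03.04.02 not covered. → 10%.
Line B: non-alloy steel → 10.04; wire → 10.04.02; clad → 10.04.02.02. Scheduled 2%. quota on 10.04.02 open → in-quota 2%; Dunmara agreement on 10.02.02: 10.04.02.02 not covered; Dunmara agreement on 10.04.02.02: RVC ≥ 50% → 19% available; preference 19% not lower than 2% → no reduction. → 2%.
Line C: copper → 10.01; tubes → 10.01.03; hot-rolled → 10.01.03.01. Scheduled 30%. No special measure applies. → 30%.
Line D: zinc → 10.02; flat-rolled → 10.02.02; hot-rolled → 10.02.02.02. Scheduled 4%. Dunmara agreement on 10.02.02: RVC ≥ 65% → 16% available; Dunmara agreement on 10.04.02.02: 10.02.02.02 not covered; preference 16% not lower than 4% → no reduction. → 4%.
Line E: zinc → 10.02; in bars → 10.02.01; cold-drawn → 10.02.01.01. Scheduled 3%. anti-dumping (Isolde, 10.02): +14%; total 3% + 14% = 17%. → 17%.
Sum: 10% + 2% + 30% + 4% + 17% = 63%.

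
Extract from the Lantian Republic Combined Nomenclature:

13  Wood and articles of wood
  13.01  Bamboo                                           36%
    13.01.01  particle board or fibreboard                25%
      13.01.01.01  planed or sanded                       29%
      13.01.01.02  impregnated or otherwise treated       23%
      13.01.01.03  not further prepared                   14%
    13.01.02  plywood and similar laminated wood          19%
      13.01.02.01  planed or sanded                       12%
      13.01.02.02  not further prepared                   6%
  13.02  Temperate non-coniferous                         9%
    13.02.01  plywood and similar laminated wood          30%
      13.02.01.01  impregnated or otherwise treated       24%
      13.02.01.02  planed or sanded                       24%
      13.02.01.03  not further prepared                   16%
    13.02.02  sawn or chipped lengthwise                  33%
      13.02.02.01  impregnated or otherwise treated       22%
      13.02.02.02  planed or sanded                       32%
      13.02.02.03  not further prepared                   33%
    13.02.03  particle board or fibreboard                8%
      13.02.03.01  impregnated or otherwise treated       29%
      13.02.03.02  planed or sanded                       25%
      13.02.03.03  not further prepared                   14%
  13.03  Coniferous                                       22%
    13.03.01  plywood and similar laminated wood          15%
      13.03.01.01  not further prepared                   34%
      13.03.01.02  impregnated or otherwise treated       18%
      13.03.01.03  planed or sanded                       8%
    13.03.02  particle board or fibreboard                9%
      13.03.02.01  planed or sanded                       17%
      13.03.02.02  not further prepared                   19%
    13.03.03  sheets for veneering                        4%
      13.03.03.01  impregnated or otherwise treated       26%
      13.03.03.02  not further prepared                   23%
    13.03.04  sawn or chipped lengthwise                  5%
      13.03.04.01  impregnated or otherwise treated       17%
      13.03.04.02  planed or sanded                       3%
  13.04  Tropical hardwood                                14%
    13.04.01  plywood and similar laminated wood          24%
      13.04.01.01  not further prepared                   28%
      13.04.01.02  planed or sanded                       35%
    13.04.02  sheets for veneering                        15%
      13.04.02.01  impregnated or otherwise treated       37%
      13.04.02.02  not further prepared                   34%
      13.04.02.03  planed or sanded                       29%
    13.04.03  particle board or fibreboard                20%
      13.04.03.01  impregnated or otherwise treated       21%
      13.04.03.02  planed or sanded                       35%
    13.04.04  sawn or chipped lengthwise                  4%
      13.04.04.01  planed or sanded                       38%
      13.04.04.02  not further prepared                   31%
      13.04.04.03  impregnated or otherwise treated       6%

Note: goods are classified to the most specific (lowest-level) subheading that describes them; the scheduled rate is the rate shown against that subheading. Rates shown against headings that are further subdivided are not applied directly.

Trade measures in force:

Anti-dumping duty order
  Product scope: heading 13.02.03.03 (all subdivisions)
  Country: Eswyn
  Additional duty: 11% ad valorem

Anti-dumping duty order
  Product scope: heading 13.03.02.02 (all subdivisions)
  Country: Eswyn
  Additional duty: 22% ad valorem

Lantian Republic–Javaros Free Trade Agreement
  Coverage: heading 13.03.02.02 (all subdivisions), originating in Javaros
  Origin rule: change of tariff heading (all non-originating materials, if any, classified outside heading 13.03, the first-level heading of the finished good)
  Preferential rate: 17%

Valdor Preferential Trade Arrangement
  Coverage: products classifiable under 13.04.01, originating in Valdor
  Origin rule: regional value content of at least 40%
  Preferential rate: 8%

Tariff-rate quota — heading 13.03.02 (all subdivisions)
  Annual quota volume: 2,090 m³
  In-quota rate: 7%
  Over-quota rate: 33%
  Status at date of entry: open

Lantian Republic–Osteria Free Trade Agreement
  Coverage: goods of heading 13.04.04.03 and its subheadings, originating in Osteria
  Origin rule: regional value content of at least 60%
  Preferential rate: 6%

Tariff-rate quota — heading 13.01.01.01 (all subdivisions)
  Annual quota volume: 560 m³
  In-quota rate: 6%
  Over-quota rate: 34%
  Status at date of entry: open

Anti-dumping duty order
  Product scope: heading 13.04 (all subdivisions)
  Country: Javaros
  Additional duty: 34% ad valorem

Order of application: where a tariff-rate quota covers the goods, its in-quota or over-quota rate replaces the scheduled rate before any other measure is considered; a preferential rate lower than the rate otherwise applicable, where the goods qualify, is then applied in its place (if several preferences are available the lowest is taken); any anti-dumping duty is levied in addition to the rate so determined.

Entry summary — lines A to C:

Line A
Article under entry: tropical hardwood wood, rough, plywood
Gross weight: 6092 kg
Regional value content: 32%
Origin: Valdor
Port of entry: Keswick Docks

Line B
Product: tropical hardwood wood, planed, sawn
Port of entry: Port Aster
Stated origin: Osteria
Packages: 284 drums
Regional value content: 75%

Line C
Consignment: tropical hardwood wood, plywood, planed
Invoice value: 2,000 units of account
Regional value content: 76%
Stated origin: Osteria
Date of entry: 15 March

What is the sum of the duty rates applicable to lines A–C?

Line A: tropical hardwood → 13.04; plywood → 13.04.01; rough → 13.04.01.01. Scheduled 28%. Valdor agreement on 13.04.01: RVC < 40%. → 28%.
Line B: tropical hardwood → 13.04; sawn → 13.04.04; planed → 13.04.04.01. Scheduled 38%. Osteria agreement on 13.04.04.03: 13.04.04.01 not covered. → 38%.
Line C: tropical hardwood → 13.04; plywood → 13.04.01; planed → 13.04.01.02. Scheduled 35%. Osteria agreement on 13.04.04.03: 13.04.01.02 not covered. → 35%.
Sum: 28% + 38% + 35% = 101%.

101%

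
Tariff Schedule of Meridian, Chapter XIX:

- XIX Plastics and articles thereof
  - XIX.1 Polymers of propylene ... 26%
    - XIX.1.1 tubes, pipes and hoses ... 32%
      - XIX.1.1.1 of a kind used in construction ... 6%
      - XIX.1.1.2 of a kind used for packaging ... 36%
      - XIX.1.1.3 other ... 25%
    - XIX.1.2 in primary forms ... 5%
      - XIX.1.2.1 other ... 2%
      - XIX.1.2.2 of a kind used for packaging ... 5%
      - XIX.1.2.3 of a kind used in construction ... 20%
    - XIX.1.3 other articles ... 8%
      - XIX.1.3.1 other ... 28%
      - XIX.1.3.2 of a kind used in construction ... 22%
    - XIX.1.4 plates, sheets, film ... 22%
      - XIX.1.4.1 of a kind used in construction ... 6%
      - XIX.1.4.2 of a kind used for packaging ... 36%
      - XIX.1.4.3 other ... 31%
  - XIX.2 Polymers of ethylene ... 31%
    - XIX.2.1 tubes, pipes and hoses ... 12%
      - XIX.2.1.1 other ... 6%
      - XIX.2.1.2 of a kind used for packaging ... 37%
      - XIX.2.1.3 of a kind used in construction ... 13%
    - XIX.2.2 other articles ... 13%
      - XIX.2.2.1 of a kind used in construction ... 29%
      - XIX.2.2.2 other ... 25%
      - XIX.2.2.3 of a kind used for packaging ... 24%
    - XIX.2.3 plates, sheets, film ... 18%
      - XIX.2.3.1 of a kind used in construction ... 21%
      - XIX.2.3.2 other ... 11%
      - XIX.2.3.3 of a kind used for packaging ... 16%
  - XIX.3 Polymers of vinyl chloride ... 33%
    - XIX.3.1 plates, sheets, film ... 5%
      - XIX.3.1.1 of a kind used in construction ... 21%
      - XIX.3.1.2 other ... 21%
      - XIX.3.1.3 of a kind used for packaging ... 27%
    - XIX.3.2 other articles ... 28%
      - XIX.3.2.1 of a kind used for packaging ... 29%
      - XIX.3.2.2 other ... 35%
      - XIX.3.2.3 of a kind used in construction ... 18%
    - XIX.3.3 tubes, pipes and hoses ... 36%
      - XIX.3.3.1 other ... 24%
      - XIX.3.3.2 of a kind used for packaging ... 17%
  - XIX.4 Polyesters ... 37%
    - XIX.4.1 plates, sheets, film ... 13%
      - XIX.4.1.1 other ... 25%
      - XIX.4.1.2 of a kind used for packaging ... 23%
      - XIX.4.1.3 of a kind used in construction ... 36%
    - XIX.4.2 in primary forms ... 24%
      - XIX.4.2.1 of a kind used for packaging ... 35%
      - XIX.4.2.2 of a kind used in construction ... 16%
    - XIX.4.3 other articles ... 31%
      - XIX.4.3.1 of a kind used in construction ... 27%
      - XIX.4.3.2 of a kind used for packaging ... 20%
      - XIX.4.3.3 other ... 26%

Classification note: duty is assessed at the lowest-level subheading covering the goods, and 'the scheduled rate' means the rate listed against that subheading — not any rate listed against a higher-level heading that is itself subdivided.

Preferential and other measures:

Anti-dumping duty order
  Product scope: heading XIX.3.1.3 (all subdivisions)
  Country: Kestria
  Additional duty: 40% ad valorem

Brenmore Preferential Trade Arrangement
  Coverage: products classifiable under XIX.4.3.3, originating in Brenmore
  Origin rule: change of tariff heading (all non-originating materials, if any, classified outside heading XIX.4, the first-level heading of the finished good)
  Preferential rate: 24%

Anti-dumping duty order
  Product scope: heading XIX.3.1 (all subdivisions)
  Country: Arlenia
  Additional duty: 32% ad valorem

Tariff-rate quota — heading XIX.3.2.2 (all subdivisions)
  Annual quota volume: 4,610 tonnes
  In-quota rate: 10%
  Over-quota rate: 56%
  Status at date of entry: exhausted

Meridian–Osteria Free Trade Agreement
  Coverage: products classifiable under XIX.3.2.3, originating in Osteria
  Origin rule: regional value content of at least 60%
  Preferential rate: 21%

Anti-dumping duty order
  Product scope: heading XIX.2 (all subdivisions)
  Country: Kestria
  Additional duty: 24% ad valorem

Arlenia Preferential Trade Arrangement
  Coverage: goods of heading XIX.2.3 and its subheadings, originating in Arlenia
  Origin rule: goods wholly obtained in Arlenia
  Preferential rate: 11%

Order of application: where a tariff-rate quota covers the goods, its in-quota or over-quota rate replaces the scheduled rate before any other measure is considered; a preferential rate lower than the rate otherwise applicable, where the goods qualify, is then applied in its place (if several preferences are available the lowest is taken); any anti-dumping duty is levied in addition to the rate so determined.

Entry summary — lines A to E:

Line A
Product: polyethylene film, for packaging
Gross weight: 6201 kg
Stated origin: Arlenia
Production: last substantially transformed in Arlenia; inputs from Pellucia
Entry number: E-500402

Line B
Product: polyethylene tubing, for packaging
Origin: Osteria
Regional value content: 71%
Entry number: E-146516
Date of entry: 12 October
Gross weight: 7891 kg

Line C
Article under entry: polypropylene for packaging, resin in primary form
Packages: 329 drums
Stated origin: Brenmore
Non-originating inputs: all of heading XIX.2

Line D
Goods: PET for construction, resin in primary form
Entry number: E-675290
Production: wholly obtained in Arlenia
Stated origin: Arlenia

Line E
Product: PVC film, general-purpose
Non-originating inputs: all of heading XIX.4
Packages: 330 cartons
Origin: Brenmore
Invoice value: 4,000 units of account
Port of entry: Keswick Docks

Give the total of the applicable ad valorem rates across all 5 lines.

95%

Line A: polyethylene → XIX.2; film → XIX.2.3; for packaging → XIX.2.3.3. Scheduled 16%. Arlenia agreement on XIX.2.3: not wholly obtained. → 16%.
Line B: polyethylene → XIX.2; tubing → XIX.2.1; for packaging → XIX.2.1.2. Scheduled 37%. Osteria agreement on XIX.3.2.3: XIX.2.1.2 not covered. → 37%.
Line C: polypropylene → XIX.1; resin in primary form → XIX.1.2; for packaging → XIX.1.2.2. Scheduled 5%. Brenmore agreement on XIX.4.3.3: XIX.1.2.2 not covered. → 5%.
Line D: PET → XIX.4; resin in primary form → XIX.4.2; for construction → XIX.4.2.2. Scheduled 16%. Arlenia agreement on XIX.2.3: XIX.4.2.2 not covered. → 16%.
Line E: PVC → XIX.3; film → XIX.3.1; general-purpose → XIX.3.1.2. Scheduled 21%. Brenmore agreement on XIX.4.3.3: XIX.3.1.2 not covered. → 21%.
Sum: 16% + 37% + 5% + 16% + 21% = 95%.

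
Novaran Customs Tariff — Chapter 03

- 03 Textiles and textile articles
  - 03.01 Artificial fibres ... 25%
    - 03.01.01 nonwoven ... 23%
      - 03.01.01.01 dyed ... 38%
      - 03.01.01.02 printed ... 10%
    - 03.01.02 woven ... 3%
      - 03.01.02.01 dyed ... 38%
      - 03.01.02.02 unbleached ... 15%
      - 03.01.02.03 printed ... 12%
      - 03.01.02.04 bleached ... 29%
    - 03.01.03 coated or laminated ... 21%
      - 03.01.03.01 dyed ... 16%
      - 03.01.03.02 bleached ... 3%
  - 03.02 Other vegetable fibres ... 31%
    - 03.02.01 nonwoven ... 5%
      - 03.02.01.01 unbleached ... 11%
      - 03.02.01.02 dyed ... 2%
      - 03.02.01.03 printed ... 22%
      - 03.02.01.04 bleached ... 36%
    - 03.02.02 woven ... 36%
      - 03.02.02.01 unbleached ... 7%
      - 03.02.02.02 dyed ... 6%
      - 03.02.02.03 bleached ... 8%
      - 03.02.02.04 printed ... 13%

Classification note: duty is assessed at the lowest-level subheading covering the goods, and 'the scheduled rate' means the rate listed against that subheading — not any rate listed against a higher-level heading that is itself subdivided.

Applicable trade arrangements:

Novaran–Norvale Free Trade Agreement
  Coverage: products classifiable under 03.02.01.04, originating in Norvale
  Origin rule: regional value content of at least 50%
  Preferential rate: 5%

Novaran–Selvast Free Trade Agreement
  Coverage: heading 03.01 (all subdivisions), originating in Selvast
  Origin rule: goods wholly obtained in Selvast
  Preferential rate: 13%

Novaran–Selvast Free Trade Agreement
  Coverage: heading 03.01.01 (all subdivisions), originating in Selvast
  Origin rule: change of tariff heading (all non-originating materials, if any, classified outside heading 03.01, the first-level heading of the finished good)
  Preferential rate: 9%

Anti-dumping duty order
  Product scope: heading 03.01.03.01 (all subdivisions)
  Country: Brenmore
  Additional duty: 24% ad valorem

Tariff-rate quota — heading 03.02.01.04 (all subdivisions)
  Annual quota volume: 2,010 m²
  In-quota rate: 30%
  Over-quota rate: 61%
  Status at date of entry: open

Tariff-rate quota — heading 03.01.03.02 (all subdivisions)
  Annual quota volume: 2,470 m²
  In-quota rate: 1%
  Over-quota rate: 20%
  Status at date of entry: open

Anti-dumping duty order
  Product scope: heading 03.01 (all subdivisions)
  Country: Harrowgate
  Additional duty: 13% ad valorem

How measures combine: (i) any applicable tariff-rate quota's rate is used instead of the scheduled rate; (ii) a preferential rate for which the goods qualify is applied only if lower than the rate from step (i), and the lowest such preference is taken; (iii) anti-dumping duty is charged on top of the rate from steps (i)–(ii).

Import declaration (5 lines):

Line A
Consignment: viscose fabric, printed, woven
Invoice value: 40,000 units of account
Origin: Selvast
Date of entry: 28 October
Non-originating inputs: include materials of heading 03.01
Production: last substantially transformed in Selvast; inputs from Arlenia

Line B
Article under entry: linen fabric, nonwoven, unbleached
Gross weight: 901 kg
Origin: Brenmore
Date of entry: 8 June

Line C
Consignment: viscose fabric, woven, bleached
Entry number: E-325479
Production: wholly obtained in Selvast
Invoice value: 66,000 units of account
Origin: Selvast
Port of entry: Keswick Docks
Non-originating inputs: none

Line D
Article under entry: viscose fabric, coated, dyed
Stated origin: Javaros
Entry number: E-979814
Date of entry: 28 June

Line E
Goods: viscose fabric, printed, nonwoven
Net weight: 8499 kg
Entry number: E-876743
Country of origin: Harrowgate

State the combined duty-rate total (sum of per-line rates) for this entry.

75%

Line A: viscose → 03.01; woven → 03.01.02; printed → 03.01.02.03. Scheduled 12%. Selvast agreement on 03.01: not wholly obtained; Selvast agreement on 03.01.01: 03.01.02.03 not covered. → 12%.
Line B: linen → 03.02; nonwoven → 03.02.01; unbleached → 03.02.01.01. Scheduled 11%. No special measure applies. → 11%.
Line C: viscose → 03.01; woven → 03.01.02; bleached → 03.01.02.04. Scheduled 29%. Selvast agreement on 03.01: wholly obtained → 13% available; Selvast agreement on 03.01.01: 03.01.02.04 not covered; preferential 13%. → 13%.
Line D: viscose → 03.01; coated → 03.01.03; dyed → 03.01.03.01. Scheduled 16%. No special measure applies. → 16%.
Line E: viscose → 03.01; nonwoven → 03.01.01; printed → 03.01.01.02. Scheduled 10%. anti-dumping (Harrowgate, 03.01): +13%; total 10% + 13% = 23%. → 23%.
Sum: 12% + 11% + 13% + 16% + 23% = 75%.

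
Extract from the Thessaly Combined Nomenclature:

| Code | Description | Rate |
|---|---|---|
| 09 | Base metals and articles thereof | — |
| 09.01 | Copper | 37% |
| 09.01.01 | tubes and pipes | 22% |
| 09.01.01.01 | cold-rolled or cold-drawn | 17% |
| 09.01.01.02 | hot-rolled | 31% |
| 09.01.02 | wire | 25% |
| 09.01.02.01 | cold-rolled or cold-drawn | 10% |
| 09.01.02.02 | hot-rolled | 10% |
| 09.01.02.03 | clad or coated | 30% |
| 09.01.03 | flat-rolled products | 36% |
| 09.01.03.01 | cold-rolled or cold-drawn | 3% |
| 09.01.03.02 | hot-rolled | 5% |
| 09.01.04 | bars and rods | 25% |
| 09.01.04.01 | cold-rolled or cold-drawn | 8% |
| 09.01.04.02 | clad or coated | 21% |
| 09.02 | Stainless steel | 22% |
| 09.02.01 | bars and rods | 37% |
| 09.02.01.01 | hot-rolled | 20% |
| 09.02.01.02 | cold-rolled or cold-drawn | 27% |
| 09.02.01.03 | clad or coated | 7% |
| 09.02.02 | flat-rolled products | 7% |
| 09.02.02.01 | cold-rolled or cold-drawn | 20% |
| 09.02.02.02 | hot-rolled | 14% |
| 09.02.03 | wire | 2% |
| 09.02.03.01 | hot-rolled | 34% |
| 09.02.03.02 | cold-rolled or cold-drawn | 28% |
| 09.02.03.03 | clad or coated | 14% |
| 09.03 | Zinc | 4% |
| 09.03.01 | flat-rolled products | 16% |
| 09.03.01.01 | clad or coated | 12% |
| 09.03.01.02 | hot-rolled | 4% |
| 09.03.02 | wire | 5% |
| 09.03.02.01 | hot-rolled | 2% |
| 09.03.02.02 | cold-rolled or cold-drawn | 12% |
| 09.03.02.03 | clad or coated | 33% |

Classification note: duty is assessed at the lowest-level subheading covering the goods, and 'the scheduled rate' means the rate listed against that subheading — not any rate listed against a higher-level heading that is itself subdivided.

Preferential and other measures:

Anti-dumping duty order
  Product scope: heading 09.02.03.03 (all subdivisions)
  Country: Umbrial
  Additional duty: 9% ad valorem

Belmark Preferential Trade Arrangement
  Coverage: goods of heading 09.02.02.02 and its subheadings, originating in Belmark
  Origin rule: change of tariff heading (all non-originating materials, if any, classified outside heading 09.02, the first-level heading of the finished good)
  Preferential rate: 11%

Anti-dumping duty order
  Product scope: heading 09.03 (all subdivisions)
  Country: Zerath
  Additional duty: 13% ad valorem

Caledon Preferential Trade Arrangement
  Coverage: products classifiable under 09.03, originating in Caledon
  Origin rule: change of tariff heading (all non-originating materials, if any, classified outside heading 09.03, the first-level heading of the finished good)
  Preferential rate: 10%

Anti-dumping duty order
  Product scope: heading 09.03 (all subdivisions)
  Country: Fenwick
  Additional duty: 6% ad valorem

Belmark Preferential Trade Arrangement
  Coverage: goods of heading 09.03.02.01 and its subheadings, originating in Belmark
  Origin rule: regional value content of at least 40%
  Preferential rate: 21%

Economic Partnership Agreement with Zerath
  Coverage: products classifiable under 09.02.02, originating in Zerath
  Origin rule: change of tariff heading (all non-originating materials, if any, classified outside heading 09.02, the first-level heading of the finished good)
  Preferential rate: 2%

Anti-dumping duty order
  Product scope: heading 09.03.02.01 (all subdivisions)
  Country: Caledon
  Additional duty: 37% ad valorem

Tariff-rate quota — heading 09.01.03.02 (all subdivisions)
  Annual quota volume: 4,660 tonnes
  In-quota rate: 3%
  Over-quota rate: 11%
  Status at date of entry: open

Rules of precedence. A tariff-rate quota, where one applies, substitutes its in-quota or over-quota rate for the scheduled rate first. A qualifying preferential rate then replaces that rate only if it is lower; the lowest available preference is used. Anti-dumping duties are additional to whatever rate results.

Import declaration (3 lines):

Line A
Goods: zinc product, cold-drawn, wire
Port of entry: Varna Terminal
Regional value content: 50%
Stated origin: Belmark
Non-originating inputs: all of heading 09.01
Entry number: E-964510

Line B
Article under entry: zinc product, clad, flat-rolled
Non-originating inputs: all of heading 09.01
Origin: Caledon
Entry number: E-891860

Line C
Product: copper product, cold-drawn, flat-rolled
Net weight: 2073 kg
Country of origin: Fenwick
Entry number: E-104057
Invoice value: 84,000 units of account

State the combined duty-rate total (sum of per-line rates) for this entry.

25%

Line A: zinc → 09.03; wire → 09.03.02; cold-drawn → 09.03.02.02. Scheduled 12%. Belmark agreement on 09.02.02.02: 09.03.02.02 not covered; Belmark agreement on 09.03.02.01: 09.03.02.02 not covered. → 12%.
Line B: zinc → 09.03; flat-rolled → 09.03.01; clad → 09.03.01.01. Scheduled 12%. Caledon agreement on 09.03: CTH met → 10% available; preferential 10%. → 10%.
Line C: copper → 09.01; flat-rolled → 09.01.03; cold-drawn → 09.01.03.01. Scheduled 3%. No special measure applies. → 3%.
Sum: 12% + 10% + 3% = 25%.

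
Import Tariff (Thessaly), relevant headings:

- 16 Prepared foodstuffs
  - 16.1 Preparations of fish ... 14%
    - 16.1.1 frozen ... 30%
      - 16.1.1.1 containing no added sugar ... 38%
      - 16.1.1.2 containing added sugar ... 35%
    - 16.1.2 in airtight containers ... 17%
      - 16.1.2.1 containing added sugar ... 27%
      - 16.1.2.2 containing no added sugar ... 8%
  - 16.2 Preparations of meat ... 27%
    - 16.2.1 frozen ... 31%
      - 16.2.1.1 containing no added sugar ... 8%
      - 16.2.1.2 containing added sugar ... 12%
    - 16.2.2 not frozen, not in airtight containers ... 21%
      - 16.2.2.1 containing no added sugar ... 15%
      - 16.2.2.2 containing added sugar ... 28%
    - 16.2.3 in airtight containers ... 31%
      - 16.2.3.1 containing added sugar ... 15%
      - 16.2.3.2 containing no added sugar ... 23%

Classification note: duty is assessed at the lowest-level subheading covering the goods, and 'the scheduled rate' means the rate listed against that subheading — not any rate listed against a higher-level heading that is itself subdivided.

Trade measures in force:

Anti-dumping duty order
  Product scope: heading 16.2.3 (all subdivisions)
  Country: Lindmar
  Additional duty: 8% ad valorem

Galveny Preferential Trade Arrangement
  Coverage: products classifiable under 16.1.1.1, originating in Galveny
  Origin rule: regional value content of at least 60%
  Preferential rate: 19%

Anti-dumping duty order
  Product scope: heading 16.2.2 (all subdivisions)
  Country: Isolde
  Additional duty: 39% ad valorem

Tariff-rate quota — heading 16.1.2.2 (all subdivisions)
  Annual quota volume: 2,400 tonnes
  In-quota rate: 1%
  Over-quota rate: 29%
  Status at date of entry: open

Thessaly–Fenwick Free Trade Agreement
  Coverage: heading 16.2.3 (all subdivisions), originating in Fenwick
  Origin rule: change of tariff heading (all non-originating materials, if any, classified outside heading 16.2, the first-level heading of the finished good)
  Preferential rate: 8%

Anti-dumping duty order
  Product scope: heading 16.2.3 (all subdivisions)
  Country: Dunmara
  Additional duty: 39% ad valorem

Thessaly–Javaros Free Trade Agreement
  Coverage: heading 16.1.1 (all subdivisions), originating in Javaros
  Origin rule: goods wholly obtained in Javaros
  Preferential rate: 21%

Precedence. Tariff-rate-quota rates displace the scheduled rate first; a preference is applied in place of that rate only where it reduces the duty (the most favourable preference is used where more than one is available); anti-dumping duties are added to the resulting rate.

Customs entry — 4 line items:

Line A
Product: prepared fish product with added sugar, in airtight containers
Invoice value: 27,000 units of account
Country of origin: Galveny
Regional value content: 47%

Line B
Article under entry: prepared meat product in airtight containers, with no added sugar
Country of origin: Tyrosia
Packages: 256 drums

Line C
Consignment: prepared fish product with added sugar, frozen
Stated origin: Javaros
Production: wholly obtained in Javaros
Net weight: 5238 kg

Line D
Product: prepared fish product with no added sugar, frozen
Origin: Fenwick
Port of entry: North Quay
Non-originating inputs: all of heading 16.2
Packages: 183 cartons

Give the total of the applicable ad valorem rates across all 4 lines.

109%

Line A: prepared fish product → 16.1; in airtight containers → 16.1.2; with added sugar → 16.1.2.1. Scheduled 27%. Galveny agreement on 16.1.1.1: 16.1.2.1 not covered. → 27%.
Line B: prepared meat product → 16.2; in airtight containers → 16.2.3; with no added sugar → 16.2.3.2. Scheduled 23%. No special measure applies. → 23%.
Line C: prepared fish product → 16.1; frozen → 16.1.1; with added sugar → 16.1.1.2. Scheduled 35%. Javaros agreement on 16.1.1: wholly obtained → 21% available; preferential 21%. → 21%.
Line D: prepared fish product → 16.1; frozen → 16.1.1; with no added sugar → 16.1.1.1. Scheduled 38%. Fenwick agreement on 16.2.3: 16.1.1.1 not covered. → 38%.
Sum: 27% + 23% + 21% + 38% = 109%.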